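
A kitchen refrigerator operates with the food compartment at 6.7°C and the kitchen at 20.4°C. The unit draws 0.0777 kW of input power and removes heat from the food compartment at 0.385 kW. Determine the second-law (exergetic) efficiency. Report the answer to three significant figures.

COP_actual = Q̇_C/Ẇ = 0.3850/0.07770 = 4.955.
In absolute terms T_C = 279.85 K and T_H = 293.55 K, so ΔT = 13.70 K.
COP_Carnot = T_C/ΔT = 279.85/13.70 = 20.43.
η_II = COP_actual/COP_Carnot = 4.955/20.43 = 0.2426.

0.243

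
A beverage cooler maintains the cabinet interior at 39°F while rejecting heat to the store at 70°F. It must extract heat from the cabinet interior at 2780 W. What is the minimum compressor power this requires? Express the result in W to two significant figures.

170 W

In absolute terms T_C = 277.04 K and T_H = 294.26 K, so ΔT = 17.22 K.
COP_Carnot = T_C/ΔT = 277.04/17.22 = 16.09.
Ẇ_min = Q̇/COP_Carnot = 2780/16.09 = 172.8 W.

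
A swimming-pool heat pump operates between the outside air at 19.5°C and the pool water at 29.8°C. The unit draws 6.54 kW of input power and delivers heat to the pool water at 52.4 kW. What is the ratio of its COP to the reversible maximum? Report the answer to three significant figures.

0.272

COP_actual = Q̇_H/Ẇ = 52.40/6.540 = 8.012.
In absolute terms T_C = 292.65 K and T_H = 302.95 K, so ΔT = 10.30 K.
COP_Carnot = T_H/ΔT = 302.95/10.30 = 29.41.
η_II = COP_actual/COP_Carnot = 8.012/29.41 = 0.2724.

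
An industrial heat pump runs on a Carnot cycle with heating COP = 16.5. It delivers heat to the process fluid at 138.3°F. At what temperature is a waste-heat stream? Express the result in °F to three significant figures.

102 °F

COP_HP = T_H/(T_H − T_C) gives T_H − T_C = T_H/COP.
With T_H = 332.21 K, T_C = 332.21 × (1 − 1/16.5) = 312.07 K.
Converting, 312.07 K = 102.06°F.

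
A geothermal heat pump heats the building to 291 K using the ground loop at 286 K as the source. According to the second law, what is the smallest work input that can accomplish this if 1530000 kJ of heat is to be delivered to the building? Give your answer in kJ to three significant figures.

The reservoir spacing is ΔT = 291 − 286 = 5.000 K.
The reversible limit is COP_HP = T_H/ΔT = 58.20, so W_min = Q_H/COP = Q_H·ΔT/T_H.
W_min = 1530000 × 5.000/291.00 = 26290 kJ.

26300 kJ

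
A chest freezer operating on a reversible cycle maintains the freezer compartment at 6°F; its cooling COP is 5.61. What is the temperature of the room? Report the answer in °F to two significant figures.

COP_R = T_C/(T_H − T_C) gives T_H − T_C = T_C/COP.
With T_C = 258.71 K, T_H = 258.71 × (1 + 1/5.61) = 304.82 K.
Converting, 304.82 K = 89.01°F.

89 °F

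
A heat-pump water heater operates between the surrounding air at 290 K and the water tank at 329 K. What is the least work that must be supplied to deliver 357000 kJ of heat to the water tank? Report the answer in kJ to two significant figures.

42000 kJ

The reservoir spacing is ΔT = 329 − 290 = 39.00 K.
The reversible limit is COP_HP = T_H/ΔT = 8.436, so W_min = Q_H/COP = Q_H·ΔT/T_H.
W_min = 357000 × 39.00/329.00 = 42320 kJ.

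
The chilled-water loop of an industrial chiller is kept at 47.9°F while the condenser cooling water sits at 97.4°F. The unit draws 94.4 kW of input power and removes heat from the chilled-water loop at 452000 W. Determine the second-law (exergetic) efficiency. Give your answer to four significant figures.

0.4670

Converting, Q̇_C = 452000 W = 452.0 kW, so COP_actual = Q̇_C/Ẇ = 452.0/94.40 = 4.788.
In absolute terms T_C = 281.98 K and T_H = 309.48 K, so ΔT = 27.50 K.
COP_Carnot = T_C/ΔT = 281.98/27.50 = 10.25.
η_II = COP_actual/COP_Carnot = 4.788/10.25 = 0.4670.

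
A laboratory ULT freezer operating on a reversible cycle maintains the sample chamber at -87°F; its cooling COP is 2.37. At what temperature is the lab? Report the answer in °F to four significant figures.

70.24 °F

COP_R = T_C/(T_H − T_C) gives T_H − T_C = T_C/COP.
With T_C = 207.04 K, T_H = 207.04 × (1 + 1/2.37) = 294.40 K.
Converting, 294.40 K = 70.24°F.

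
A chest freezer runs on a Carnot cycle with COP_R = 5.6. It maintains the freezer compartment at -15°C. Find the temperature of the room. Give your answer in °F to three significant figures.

88.0 °F

COP_R = T_C/(T_H − T_C) gives T_H − T_C = T_C/COP.
With T_C = 258.15 K, T_H = 258.15 × (1 + 1/5.6) = 304.25 K.
Converting, 304.25 K = 87.98°F.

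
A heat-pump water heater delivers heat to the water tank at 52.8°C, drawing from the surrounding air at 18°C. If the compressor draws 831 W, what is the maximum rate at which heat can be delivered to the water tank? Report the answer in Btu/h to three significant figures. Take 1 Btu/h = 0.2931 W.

In absolute terms T_C = 291.15 K and T_H = 325.95 K, so ΔT = 34.80 K.
COP_Carnot = T_H/ΔT = 325.95/34.80 = 9.366.
Q̇_max = COP_Carnot × Ẇ = 9.366 × 831.0 W = 7783 W = 26560 Btu/h.

26600 Btu/h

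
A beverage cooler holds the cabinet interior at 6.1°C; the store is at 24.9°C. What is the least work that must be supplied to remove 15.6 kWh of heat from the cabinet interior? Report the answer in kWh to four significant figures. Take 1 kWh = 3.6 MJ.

1.050 kWh

In absolute terms T_C = 279.25 K and T_H = 298.05 K, so ΔT = 18.80 K.
The reversible limit is COP_R = T_C/ΔT = 14.85, so W_min = Q_C/COP = Q_C·ΔT/T_C.
W_min = 15.60 × 18.80/279.25 = 1.050 kWh.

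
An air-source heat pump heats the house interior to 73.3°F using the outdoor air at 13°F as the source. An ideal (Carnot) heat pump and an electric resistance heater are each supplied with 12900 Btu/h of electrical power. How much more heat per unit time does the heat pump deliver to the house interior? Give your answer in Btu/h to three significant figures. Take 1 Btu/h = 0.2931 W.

101000 Btu/h

In absolute terms T_C = 262.59 K and T_H = 296.09 K, so ΔT = 33.50 K.
COP_Carnot = T_H/ΔT = 296.09/33.50 = 8.839.
The heat pump delivers Q̇_H = COP × Ẇ = 114000 Btu/h; the resistance heater delivers Ẇ = 12900 Btu/h.
Extra = (COP − 1)·Ẇ = 101100 Btu/h.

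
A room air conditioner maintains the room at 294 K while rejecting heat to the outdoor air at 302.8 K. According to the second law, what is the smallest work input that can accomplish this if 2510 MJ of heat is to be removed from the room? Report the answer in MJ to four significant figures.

75.13 MJ

The reservoir spacing is ΔT = 302.8 − 294 = 8.800 K.
The reversible limit is COP_R = T_C/ΔT = 33.41, so W_min = Q_C/COP = Q_C·ΔT/T_C.
W_min = 2510 × 8.800/294.00 = 75.13 MJ.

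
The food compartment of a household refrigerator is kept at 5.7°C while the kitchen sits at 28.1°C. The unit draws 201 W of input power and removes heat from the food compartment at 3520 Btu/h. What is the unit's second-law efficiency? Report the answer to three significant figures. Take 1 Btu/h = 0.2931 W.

Converting, Q̇_C = 3520 Btu/h = 1032 W, so COP_actual = Q̇_C/Ẇ = 1032/201.0 = 5.133.
In absolute terms T_C = 278.85 K and T_H = 301.25 K, so ΔT = 22.40 K.
COP_Carnot = T_C/ΔT = 278.85/22.40 = 12.45.
η_II = COP_actual/COP_Carnot = 5.133/12.45 = 0.4123.

0.412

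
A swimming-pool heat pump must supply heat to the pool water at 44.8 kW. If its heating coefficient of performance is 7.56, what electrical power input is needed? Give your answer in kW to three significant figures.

5.93 kW

Ẇ = Q̇_H/COP_HP = 44.80/7.56 = 5.926 kW.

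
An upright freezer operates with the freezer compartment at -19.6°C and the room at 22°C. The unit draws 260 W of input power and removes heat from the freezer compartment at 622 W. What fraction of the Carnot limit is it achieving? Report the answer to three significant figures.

COP_actual = Q̇_C/Ẇ = 622.0/260.0 = 2.392.
In absolute terms T_C = 253.55 K and T_H = 295.15 K, so ΔT = 41.60 K.
COP_Carnot = T_C/ΔT = 253.55/41.60 = 6.095.
η_II = COP_actual/COP_Carnot = 2.392/6.095 = 0.3925.

0.393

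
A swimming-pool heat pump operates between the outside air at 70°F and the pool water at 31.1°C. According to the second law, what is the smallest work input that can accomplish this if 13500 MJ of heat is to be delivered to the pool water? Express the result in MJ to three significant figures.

443 MJ

In absolute terms T_C = 294.26 K and T_H = 304.25 K, so ΔT = 9.989 K.
The reversible limit is COP_HP = T_H/ΔT = 30.46, so W_min = Q_H/COP = Q_H·ΔT/T_H.
W_min = 13500 × 9.989/304.25 = 443.2 MJ.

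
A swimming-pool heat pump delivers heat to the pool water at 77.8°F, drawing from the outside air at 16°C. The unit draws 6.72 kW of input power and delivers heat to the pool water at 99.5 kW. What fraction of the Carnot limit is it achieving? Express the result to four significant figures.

0.4683

COP_actual = Q̇_H/Ẇ = 99.50/6.720 = 14.81.
In absolute terms T_C = 289.15 K and T_H = 298.59 K, so ΔT = 9.444 K.
COP_Carnot = T_H/ΔT = 298.59/9.444 = 31.62.
η_II = COP_actual/COP_Carnot = 14.81/31.62 = 0.4683.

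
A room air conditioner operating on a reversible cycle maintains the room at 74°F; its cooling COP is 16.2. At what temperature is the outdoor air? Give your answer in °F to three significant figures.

107 °F

COP_R = T_C/(T_H − T_C) gives T_H − T_C = T_C/COP.
With T_C = 296.48 K, T_H = 296.48 × (1 + 1/16.2) = 314.78 K.
Converting, 314.78 K = 106.94°F.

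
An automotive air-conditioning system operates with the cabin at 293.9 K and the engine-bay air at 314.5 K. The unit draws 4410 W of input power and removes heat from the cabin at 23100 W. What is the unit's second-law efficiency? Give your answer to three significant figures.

0.367

COP_actual = Q̇_C/Ẇ = 23100/4410 = 5.238.
The reservoir spacing is ΔT = 314.5 − 293.9 = 20.60 K.
COP_Carnot = T_C/ΔT = 293.90/20.60 = 14.27.
η_II = COP_actual/COP_Carnot = 5.238/14.27 = 0.3671.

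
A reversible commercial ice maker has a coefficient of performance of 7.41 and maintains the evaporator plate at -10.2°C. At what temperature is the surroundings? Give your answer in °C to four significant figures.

25.29 °C

COP_R = T_C/(T_H − T_C) gives T_H − T_C = T_C/COP.
With T_C = 262.95 K, T_H = 262.95 × (1 + 1/7.41) = 298.44 K.
Converting, 298.44 K = 25.29°C.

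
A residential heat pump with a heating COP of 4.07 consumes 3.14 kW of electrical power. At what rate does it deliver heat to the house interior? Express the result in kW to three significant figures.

Q̇_H = COP_HP × Ẇ = 4.07 × 3.140 = 12.78 kW.

12.8 kW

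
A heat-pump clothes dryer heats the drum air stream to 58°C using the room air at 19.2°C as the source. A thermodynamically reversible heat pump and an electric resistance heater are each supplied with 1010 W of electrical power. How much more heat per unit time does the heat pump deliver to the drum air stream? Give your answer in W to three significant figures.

In absolute terms T_C = 292.35 K and T_H = 331.15 K, so ΔT = 38.80 K.
COP_Carnot = T_H/ΔT = 331.15/38.80 = 8.535.
The heat pump delivers Q̇_H = COP × Ẇ = 8620 W; the resistance heater delivers Ẇ = 1010 W.
Extra = (COP − 1)·Ẇ = 7610 W.

7610 W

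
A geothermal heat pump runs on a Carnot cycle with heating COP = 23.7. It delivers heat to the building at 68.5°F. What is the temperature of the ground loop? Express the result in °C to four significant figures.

7.897 °C

COP_HP = T_H/(T_H − T_C) gives T_H − T_C = T_H/COP.
With T_H = 293.43 K, T_C = 293.43 × (1 − 1/23.7) = 281.05 K.
Converting, 281.05 K = 7.90°C.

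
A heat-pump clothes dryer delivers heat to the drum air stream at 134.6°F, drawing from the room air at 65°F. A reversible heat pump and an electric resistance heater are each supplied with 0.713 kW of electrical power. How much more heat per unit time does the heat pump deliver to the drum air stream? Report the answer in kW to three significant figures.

5.37 kW

In absolute terms T_C = 291.48 K and T_H = 330.15 K, so ΔT = 38.67 K.
COP_Carnot = T_H/ΔT = 330.15/38.67 = 8.538.
The heat pump delivers Q̇_H = COP × Ẇ = 6.088 kW; the resistance heater delivers Ẇ = 0.7130 kW.
Extra = (COP − 1)·Ẇ = 5.375 kW.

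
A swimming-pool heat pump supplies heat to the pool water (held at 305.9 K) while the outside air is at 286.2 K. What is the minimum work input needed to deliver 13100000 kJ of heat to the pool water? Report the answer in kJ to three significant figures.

844000 kJ

The reservoir spacing is ΔT = 305.9 − 286.2 = 19.70 K.
The reversible limit is COP_HP = T_H/ΔT = 15.53, so W_min = Q_H/COP = Q_H·ΔT/T_H.
W_min = 13100000 × 19.70/305.90 = 843600 kJ.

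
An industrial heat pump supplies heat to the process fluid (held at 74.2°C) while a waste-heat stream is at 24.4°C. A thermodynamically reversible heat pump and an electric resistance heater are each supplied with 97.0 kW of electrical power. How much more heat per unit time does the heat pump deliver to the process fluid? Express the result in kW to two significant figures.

In absolute terms T_C = 297.55 K and T_H = 347.35 K, so ΔT = 49.80 K.
COP_Carnot = T_H/ΔT = 347.35/49.80 = 6.975.
The heat pump delivers Q̇_H = COP × Ẇ = 676.6 kW; the resistance heater delivers Ẇ = 97.00 kW.
Extra = (COP − 1)·Ẇ = 579.6 kW.

580 kW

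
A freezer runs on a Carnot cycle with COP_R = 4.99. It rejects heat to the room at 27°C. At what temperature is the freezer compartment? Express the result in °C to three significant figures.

For a Carnot refrigerator COP_R = T_C/(T_H − T_C), so T_C = COP·T_H/(1 + COP).
With T_H = 300.15 K, T_C = 4.99 × 300.15/5.990 = 250.04 K.
Converting, 250.04 K = -23.11°C.

-23.1 °C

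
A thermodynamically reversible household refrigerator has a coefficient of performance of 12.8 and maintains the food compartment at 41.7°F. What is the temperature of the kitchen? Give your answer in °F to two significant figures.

81 °F

COP_R = T_C/(T_H − T_C) gives T_H − T_C = T_C/COP.
With T_C = 278.54 K, T_H = 278.54 × (1 + 1/12.8) = 300.30 K.
Converting, 300.30 K = 80.87°F.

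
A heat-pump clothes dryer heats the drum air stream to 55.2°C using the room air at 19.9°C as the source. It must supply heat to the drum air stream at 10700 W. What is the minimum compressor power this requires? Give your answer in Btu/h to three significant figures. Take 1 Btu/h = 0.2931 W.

In absolute terms T_C = 293.05 K and T_H = 328.35 K, so ΔT = 35.30 K.
COP_Carnot = T_H/ΔT = 328.35/35.30 = 9.302.
Ẇ_min = Q̇/COP_Carnot = 10700/9.302 = 1150 W = 3925 Btu/h.

3920 Btu/h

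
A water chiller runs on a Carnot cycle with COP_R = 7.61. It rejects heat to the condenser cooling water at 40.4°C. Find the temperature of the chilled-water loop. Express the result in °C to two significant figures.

4.0 °C

For a Carnot refrigerator COP_R = T_C/(T_H − T_C), so T_C = COP·T_H/(1 + COP).
With T_H = 313.55 K, T_C = 7.61 × 313.55/8.610 = 277.13 K.
Converting, 277.13 K = 3.98°C.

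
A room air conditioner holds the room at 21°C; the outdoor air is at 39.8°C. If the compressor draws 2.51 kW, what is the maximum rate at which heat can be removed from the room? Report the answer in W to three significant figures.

In absolute terms T_C = 294.15 K and T_H = 312.95 K, so ΔT = 18.80 K.
COP_Carnot = T_C/ΔT = 294.15/18.80 = 15.65.
Q̇_max = COP_Carnot × Ẇ = 15.65 × 2.510 kW = 39.27 kW = 39270 W.

39300 W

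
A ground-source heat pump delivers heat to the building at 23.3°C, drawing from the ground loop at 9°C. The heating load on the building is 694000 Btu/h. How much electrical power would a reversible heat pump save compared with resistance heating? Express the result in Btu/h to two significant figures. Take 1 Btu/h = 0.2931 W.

In absolute terms T_C = 282.15 K and T_H = 296.45 K, so ΔT = 14.30 K.
COP_Carnot = T_H/ΔT = 296.45/14.30 = 20.73.
Resistance heating needs Ẇ_res = Q̇_H = 694000 Btu/h; the reversible heat pump needs only Ẇ_hp = Q̇_H/COP = 33480 Btu/h.
Saving = 694000 − 33480 = 660500 Btu/h.

660000 Btu/h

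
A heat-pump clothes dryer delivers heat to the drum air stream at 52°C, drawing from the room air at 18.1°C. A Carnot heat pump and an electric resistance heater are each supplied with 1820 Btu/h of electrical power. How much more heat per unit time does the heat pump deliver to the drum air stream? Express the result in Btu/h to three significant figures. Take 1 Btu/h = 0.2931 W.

15600 Btu/h

In absolute terms T_C = 291.25 K and T_H = 325.15 K, so ΔT = 33.90 K.
COP_Carnot = T_H/ΔT = 325.15/33.90 = 9.591.
The heat pump delivers Q̇_H = COP × Ẇ = 17460 Btu/h; the resistance heater delivers Ẇ = 1820 Btu/h.
Extra = (COP − 1)·Ẇ = 15640 Btu/h.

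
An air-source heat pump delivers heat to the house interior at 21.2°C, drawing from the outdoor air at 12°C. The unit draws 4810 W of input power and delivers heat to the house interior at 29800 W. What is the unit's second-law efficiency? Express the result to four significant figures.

COP_actual = Q̇_H/Ẇ = 29800/4810 = 6.195.
In absolute terms T_C = 285.15 K and T_H = 294.35 K, so ΔT = 9.200 K.
COP_Carnot = T_H/ΔT = 294.35/9.200 = 31.99.
η_II = COP_actual/COP_Carnot = 6.195/31.99 = 0.1936.

0.1936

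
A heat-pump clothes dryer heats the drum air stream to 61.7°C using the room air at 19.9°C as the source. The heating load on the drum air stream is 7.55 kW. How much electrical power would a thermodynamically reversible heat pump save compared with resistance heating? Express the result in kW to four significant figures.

6.608 kW

In absolute terms T_C = 293.05 K and T_H = 334.85 K, so ΔT = 41.80 K.
COP_Carnot = T_H/ΔT = 334.85/41.80 = 8.011.
Resistance heating needs Ẇ_res = Q̇_H = 7.550 kW; the reversible heat pump needs only Ẇ_hp = Q̇_H/COP = 0.9425 kW.
Saving = 7.550 − 0.9425 = 6.608 kW.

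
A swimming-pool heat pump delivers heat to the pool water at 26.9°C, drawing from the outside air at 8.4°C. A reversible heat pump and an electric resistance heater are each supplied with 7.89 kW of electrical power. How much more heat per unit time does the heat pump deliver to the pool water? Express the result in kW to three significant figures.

In absolute terms T_C = 281.55 K and T_H = 300.05 K, so ΔT = 18.50 K.
COP_Carnot = T_H/ΔT = 300.05/18.50 = 16.22.
The heat pump delivers Q̇_H = COP × Ẇ = 128.0 kW; the resistance heater delivers Ẇ = 7.890 kW.
Extra = (COP − 1)·Ẇ = 120.1 kW.

120 kW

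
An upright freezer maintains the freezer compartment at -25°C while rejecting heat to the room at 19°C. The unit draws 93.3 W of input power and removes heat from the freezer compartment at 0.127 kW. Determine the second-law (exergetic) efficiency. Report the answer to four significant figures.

Converting, Q̇_C = 0.1270 kW = 127.0 W, so COP_actual = Q̇_C/Ẇ = 127.0/93.30 = 1.361.
In absolute terms T_C = 248.15 K and T_H = 292.15 K, so ΔT = 44.00 K.
COP_Carnot = T_C/ΔT = 248.15/44.00 = 5.640.
η_II = COP_actual/COP_Carnot = 1.361/5.640 = 0.2414.

0.2414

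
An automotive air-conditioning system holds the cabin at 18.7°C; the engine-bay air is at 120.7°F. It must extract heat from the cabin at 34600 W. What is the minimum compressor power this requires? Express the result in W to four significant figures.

3625 W

In absolute terms T_C = 291.85 K and T_H = 322.43 K, so ΔT = 30.58 K.
COP_Carnot = T_C/ΔT = 291.85/30.58 = 9.545.
Ẇ_min = Q̇/COP_Carnot = 34600/9.545 = 3625 W.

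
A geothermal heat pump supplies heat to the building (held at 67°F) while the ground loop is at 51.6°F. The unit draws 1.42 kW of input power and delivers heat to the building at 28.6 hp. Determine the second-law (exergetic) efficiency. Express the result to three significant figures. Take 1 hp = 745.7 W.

0.439

Converting, Q̇_H = 28.60 hp = 21.33 kW, so COP_actual = Q̇_H/Ẇ = 21.33/1.420 = 15.02.
In absolute terms T_C = 284.04 K and T_H = 292.59 K, so ΔT = 8.556 K.
COP_Carnot = T_H/ΔT = 292.59/8.556 = 34.20.
η_II = COP_actual/COP_Carnot = 15.02/34.20 = 0.4392.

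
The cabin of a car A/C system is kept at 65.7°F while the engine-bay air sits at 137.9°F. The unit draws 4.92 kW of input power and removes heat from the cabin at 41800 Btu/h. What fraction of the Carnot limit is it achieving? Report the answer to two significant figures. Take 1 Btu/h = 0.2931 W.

0.34

Converting, Q̇_C = 41800 Btu/h = 12.25 kW, so COP_actual = Q̇_C/Ẇ = 12.25/4.920 = 2.490.
In absolute terms T_C = 291.87 K and T_H = 331.98 K, so ΔT = 40.11 K.
COP_Carnot = T_C/ΔT = 291.87/40.11 = 7.277.
η_II = COP_actual/COP_Carnot = 2.490/7.277 = 0.3422.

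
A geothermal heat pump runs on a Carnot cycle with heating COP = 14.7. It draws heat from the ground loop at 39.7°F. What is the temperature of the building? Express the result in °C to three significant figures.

24.5 °C

COP_HP = T_H/(T_H − T_C) rearranges to T_H = COP·T_C/(COP − 1).
With T_C = 277.43 K, T_H = 14.7 × 277.43/13.70 = 297.68 K.
Converting, 297.68 K = 24.53°C.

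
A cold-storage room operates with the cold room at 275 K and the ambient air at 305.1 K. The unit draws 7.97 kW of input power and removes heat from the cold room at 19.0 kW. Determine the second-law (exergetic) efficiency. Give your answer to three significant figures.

COP_actual = Q̇_C/Ẇ = 19.00/7.970 = 2.384.
The reservoir spacing is ΔT = 305.1 − 275 = 30.10 K.
COP_Carnot = T_C/ΔT = 275.00/30.10 = 9.136.
η_II = COP_actual/COP_Carnot = 2.384/9.136 = 0.2609.

0.261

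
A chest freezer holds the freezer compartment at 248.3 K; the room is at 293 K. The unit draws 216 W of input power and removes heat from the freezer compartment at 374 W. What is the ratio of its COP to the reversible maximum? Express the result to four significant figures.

0.3117

COP_actual = Q̇_C/Ẇ = 374.0/216.0 = 1.731.
The reservoir spacing is ΔT = 293 − 248.3 = 44.70 K.
COP_Carnot = T_C/ΔT = 248.30/44.70 = 5.555.
η_II = COP_actual/COP_Carnot = 1.731/5.555 = 0.3117.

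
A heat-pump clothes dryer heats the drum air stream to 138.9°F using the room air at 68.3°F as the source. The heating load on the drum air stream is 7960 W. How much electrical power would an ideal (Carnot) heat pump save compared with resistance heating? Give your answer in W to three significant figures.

7020 W

In absolute terms T_C = 293.32 K and T_H = 332.54 K, so ΔT = 39.22 K.
COP_Carnot = T_H/ΔT = 332.54/39.22 = 8.478.
Resistance heating needs Ẇ_res = Q̇_H = 7960 W; the reversible heat pump needs only Ẇ_hp = Q̇_H/COP = 938.9 W.
Saving = 7960 − 938.9 = 7021 W.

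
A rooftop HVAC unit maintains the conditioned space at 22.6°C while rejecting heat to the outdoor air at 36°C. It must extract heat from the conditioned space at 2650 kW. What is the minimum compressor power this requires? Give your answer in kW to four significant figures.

In absolute terms T_C = 295.75 K and T_H = 309.15 K, so ΔT = 13.40 K.
COP_Carnot = T_C/ΔT = 295.75/13.40 = 22.07.
Ẇ_min = Q̇/COP_Carnot = 2650/22.07 = 120.1 kW.

120.1 kW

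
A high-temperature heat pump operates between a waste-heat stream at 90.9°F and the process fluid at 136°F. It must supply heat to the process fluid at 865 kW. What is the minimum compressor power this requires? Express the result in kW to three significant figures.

In absolute terms T_C = 305.87 K and T_H = 330.93 K, so ΔT = 25.06 K.
COP_Carnot = T_H/ΔT = 330.93/25.06 = 13.21.
Ẇ_min = Q̇/COP_Carnot = 865.0/13.21 = 65.49 kW.

65.5 kW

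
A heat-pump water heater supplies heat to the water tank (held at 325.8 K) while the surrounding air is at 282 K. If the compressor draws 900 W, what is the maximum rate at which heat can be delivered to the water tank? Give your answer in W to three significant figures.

6690 W

The reservoir spacing is ΔT = 325.8 − 282 = 43.80 K.
COP_Carnot = T_H/ΔT = 325.80/43.80 = 7.438.
Q̇_max = COP_Carnot × Ẇ = 7.438 × 900.0 W = 6695 W.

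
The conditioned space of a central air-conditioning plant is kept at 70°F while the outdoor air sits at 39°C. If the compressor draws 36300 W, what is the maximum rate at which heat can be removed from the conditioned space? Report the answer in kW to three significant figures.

In absolute terms T_C = 294.26 K and T_H = 312.15 K, so ΔT = 17.89 K.
COP_Carnot = T_C/ΔT = 294.26/17.89 = 16.45.
Q̇_max = COP_Carnot × Ẇ = 16.45 × 36300 W = 597100 W = 597.1 kW.

597 kW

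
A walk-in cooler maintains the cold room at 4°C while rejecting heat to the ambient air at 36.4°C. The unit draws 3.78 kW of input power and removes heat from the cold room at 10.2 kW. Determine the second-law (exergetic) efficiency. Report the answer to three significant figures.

COP_actual = Q̇_C/Ẇ = 10.20/3.780 = 2.698.
In absolute terms T_C = 277.15 K and T_H = 309.55 K, so ΔT = 32.40 K.
COP_Carnot = T_C/ΔT = 277.15/32.40 = 8.554.
η_II = COP_actual/COP_Carnot = 2.698/8.554 = 0.3155.

0.315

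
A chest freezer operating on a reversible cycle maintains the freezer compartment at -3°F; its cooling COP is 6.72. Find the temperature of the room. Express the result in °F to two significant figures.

65 °F

COP_R = T_C/(T_H − T_C) gives T_H − T_C = T_C/COP.
With T_C = 253.71 K, T_H = 253.71 × (1 + 1/6.72) = 291.46 K.
Converting, 291.46 K = 64.96°F.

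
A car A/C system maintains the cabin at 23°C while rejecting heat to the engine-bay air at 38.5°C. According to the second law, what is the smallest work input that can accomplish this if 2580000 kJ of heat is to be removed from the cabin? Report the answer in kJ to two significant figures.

In absolute terms T_C = 296.15 K and T_H = 311.65 K, so ΔT = 15.50 K.
The reversible limit is COP_R = T_C/ΔT = 19.11, so W_min = Q_C/COP = Q_C·ΔT/T_C.
W_min = 2580000 × 15.50/296.15 = 135000 kJ.

140000 kJ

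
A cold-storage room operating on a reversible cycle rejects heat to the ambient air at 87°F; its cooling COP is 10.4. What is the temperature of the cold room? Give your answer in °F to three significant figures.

For a Carnot refrigerator COP_R = T_C/(T_H − T_C), so T_C = COP·T_H/(1 + COP).
With T_H = 303.71 K, T_C = 10.4 × 303.71/11.40 = 277.06 K.
Converting, 277.06 K = 39.05°F.

39.0 °F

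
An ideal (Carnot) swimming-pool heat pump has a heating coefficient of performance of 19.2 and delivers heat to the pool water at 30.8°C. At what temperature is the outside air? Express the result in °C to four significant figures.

14.97 °C

COP_HP = T_H/(T_H − T_C) gives T_H − T_C = T_H/COP.
With T_H = 303.95 K, T_C = 303.95 × (1 − 1/19.2) = 288.12 K.
Converting, 288.12 K = 14.97°C.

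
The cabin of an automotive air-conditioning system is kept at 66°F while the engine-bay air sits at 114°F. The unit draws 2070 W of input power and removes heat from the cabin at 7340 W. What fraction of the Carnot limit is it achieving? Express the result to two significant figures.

0.32

COP_actual = Q̇_C/Ẇ = 7340/2070 = 3.546.
In absolute terms T_C = 292.04 K and T_H = 318.71 K, so ΔT = 26.67 K.
COP_Carnot = T_C/ΔT = 292.04/26.67 = 10.95.
η_II = COP_actual/COP_Carnot = 3.546/10.95 = 0.3238.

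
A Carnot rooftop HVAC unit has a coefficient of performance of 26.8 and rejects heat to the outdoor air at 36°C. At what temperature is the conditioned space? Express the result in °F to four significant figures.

76.78 °F

For a Carnot refrigerator COP_R = T_C/(T_H − T_C), so T_C = COP·T_H/(1 + COP).
With T_H = 309.15 K, T_C = 26.8 × 309.15/27.80 = 298.03 K.
Converting, 298.03 K = 76.78°F.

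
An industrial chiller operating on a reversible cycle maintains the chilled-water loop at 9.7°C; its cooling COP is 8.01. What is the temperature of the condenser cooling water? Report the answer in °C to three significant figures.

COP_R = T_C/(T_H − T_C) gives T_H − T_C = T_C/COP.
With T_C = 282.85 K, T_H = 282.85 × (1 + 1/8.01) = 318.16 K.
Converting, 318.16 K = 45.01°C.

45.0 °C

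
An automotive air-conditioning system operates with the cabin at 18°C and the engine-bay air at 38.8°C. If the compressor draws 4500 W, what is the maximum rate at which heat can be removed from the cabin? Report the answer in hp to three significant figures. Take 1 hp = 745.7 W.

84.5 hp

In absolute terms T_C = 291.15 K and T_H = 311.95 K, so ΔT = 20.80 K.
COP_Carnot = T_C/ΔT = 291.15/20.80 = 14.00.
Q̇_max = COP_Carnot × Ẇ = 14.00 × 4500 W = 62990 W = 84.47 hp.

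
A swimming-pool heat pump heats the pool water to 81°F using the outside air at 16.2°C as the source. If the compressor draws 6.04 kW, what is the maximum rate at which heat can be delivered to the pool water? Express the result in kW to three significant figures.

165 kW

In absolute terms T_C = 289.35 K and T_H = 300.37 K, so ΔT = 11.02 K.
COP_Carnot = T_H/ΔT = 300.37/11.02 = 27.25.
Q̇_max = COP_Carnot × Ẇ = 27.25 × 6.040 kW = 164.6 kW.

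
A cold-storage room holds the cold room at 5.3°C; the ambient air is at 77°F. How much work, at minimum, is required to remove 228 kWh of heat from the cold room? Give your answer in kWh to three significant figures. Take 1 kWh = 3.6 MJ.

In absolute terms T_C = 278.45 K and T_H = 298.15 K, so ΔT = 19.70 K.
The reversible limit is COP_R = T_C/ΔT = 14.13, so W_min = Q_C/COP = Q_C·ΔT/T_C.
W_min = 228.0 × 19.70/278.45 = 16.13 kWh.

16.1 kWh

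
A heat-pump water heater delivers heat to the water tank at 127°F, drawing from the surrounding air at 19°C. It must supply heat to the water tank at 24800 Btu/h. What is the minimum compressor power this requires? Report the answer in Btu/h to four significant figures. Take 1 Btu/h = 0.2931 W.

2570 Btu/h

In absolute terms T_C = 292.15 K and T_H = 325.93 K, so ΔT = 33.78 K.
COP_Carnot = T_H/ΔT = 325.93/33.78 = 9.649.
Ẇ_min = Q̇/COP_Carnot = 24800/9.649 = 2570 Btu/h.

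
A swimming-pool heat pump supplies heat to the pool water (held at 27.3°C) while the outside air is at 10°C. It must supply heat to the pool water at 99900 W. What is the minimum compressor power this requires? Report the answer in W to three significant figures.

In absolute terms T_C = 283.15 K and T_H = 300.45 K, so ΔT = 17.30 K.
COP_Carnot = T_H/ΔT = 300.45/17.30 = 17.37.
Ẇ_min = Q̇/COP_Carnot = 99900/17.37 = 5752 W.

5750 W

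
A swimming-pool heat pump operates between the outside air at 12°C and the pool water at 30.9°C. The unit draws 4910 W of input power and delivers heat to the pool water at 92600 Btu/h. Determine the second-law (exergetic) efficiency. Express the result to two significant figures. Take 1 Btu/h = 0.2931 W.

Converting, Q̇_H = 92600 Btu/h = 27140 W, so COP_actual = Q̇_H/Ẇ = 27140/4910 = 5.528.
In absolute terms T_C = 285.15 K and T_H = 304.05 K, so ΔT = 18.90 K.
COP_Carnot = T_H/ΔT = 304.05/18.90 = 16.09.
η_II = COP_actual/COP_Carnot = 5.528/16.09 = 0.3436.

0.34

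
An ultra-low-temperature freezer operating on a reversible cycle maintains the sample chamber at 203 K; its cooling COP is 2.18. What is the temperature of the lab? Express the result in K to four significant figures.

296.1 K

COP_R = T_C/(T_H − T_C) gives T_H − T_C = T_C/COP.
With T_C = 203.00 K, T_H = 203.00 × (1 + 1/2.18) = 296.12 K.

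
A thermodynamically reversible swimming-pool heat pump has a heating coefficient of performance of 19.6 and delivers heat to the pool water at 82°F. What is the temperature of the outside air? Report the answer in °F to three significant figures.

54.4 °F

COP_HP = T_H/(T_H − T_C) gives T_H − T_C = T_H/COP.
With T_H = 300.93 K, T_C = 300.93 × (1 − 1/19.6) = 285.57 K.
Converting, 285.57 K = 54.36°F.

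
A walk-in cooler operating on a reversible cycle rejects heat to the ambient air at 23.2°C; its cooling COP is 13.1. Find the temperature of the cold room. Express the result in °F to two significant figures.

For a Carnot refrigerator COP_R = T_C/(T_H − T_C), so T_C = COP·T_H/(1 + COP).
With T_H = 296.35 K, T_C = 13.1 × 296.35/14.10 = 275.33 K.
Converting, 275.33 K = 35.93°F.

36 °F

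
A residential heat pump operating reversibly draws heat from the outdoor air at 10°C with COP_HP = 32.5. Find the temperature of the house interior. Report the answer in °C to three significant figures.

COP_HP = T_H/(T_H − T_C) rearranges to T_H = COP·T_C/(COP − 1).
With T_C = 283.15 K, T_H = 32.5 × 283.15/31.50 = 292.14 K.
Converting, 292.14 K = 18.99°C.

19.0 °C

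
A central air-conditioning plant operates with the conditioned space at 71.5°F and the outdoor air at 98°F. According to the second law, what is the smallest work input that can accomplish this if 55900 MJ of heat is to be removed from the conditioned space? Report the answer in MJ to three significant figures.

2790 MJ

In absolute terms T_C = 295.09 K and T_H = 309.82 K, so ΔT = 14.72 K.
The reversible limit is COP_R = T_C/ΔT = 20.04, so W_min = Q_C/COP = Q_C·ΔT/T_C.
W_min = 55900 × 14.72/295.09 = 2789 MJ.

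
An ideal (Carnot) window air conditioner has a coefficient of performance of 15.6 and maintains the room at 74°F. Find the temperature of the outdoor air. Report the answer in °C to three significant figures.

COP_R = T_C/(T_H − T_C) gives T_H − T_C = T_C/COP.
With T_C = 296.48 K, T_H = 296.48 × (1 + 1/15.6) = 315.49 K.
Converting, 315.49 K = 42.34°C.

42.3 °C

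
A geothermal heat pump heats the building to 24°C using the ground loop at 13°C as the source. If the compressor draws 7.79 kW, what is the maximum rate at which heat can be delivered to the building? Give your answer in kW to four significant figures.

210.4 kW

In absolute terms T_C = 286.15 K and T_H = 297.15 K, so ΔT = 11.00 K.
COP_Carnot = T_H/ΔT = 297.15/11.00 = 27.01.
Q̇_max = COP_Carnot × Ẇ = 27.01 × 7.790 kW = 210.4 kW.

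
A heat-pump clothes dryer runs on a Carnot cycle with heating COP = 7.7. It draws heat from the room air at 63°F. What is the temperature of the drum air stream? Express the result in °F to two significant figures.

COP_HP = T_H/(T_H − T_C) rearranges to T_H = COP·T_C/(COP − 1).
With T_C = 290.37 K, T_H = 7.7 × 290.37/6.700 = 333.71 K.
Converting, 333.71 K = 141.01°F.

140 °F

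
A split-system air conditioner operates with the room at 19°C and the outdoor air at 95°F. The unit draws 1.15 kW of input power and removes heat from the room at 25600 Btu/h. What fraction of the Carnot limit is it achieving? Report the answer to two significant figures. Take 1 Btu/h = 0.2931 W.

Converting, Q̇_C = 25600 Btu/h = 7.503 kW, so COP_actual = Q̇_C/Ẇ = 7.503/1.150 = 6.525.
In absolute terms T_C = 292.15 K and T_H = 308.15 K, so ΔT = 16.00 K.
COP_Carnot = T_C/ΔT = 292.15/16.00 = 18.26.
η_II = COP_actual/COP_Carnot = 6.525/18.26 = 0.3573.

0.36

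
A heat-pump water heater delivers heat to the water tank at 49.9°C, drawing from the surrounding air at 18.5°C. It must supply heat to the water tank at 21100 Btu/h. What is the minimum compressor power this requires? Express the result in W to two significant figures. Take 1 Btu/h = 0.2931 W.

In absolute terms T_C = 291.65 K and T_H = 323.05 K, so ΔT = 31.40 K.
COP_Carnot = T_H/ΔT = 323.05/31.40 = 10.29.
Ẇ_min = Q̇/COP_Carnot = 21100/10.29 = 2051 Btu/h = 601.1 W.

600 W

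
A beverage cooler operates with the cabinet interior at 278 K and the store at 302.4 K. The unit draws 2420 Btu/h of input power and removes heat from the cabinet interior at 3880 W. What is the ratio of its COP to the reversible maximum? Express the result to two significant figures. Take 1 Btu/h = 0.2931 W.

Converting, Q̇_C = 3880 W = 13240 Btu/h, so COP_actual = Q̇_C/Ẇ = 13240/2420 = 5.470.
The reservoir spacing is ΔT = 302.4 − 278 = 24.40 K.
COP_Carnot = T_C/ΔT = 278.00/24.40 = 11.39.
η_II = COP_actual/COP_Carnot = 5.470/11.39 = 0.4801.

0.48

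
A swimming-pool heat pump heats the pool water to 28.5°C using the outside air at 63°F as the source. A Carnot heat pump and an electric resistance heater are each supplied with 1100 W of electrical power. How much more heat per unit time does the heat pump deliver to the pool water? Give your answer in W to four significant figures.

In absolute terms T_C = 290.37 K and T_H = 301.65 K, so ΔT = 11.28 K.
COP_Carnot = T_H/ΔT = 301.65/11.28 = 26.75.
The heat pump delivers Q̇_H = COP × Ẇ = 29420 W; the resistance heater delivers Ẇ = 1100 W.
Extra = (COP − 1)·Ẇ = 28320 W.

28320 W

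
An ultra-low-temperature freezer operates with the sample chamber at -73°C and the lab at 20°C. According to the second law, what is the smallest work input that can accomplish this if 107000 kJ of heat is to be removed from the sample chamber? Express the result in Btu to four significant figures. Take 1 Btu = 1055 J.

In absolute terms T_C = 200.15 K and T_H = 293.15 K, so ΔT = 93.00 K.
The reversible limit is COP_R = T_C/ΔT = 2.152, so W_min = Q_C/COP = Q_C·ΔT/T_C.
W_min = 107000 × 93.00/200.15 = 49720 kJ = 47130 Btu.

47130 Btu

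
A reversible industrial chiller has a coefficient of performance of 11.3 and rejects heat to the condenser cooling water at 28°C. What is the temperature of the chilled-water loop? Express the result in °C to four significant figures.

For a Carnot refrigerator COP_R = T_C/(T_H − T_C), so T_C = COP·T_H/(1 + COP).
With T_H = 301.15 K, T_C = 11.3 × 301.15/12.30 = 276.67 K.
Converting, 276.67 K = 3.52°C.

3.516 °C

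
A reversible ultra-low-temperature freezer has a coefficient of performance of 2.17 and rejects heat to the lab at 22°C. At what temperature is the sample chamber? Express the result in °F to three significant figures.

-96.0 °F

For a Carnot refrigerator COP_R = T_C/(T_H − T_C), so T_C = COP·T_H/(1 + COP).
With T_H = 295.15 K, T_C = 2.17 × 295.15/3.170 = 202.04 K.
Converting, 202.04 K = -95.99°F.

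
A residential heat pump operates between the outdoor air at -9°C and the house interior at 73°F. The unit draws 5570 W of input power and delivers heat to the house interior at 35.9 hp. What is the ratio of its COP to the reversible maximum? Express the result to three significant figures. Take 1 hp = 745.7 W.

Converting, Q̇_H = 35.90 hp = 26770 W, so COP_actual = Q̇_H/Ẇ = 26770/5570 = 4.806.
In absolute terms T_C = 264.15 K and T_H = 295.93 K, so ΔT = 31.78 K.
COP_Carnot = T_H/ΔT = 295.93/31.78 = 9.312.
η_II = COP_actual/COP_Carnot = 4.806/9.312 = 0.5161.

0.516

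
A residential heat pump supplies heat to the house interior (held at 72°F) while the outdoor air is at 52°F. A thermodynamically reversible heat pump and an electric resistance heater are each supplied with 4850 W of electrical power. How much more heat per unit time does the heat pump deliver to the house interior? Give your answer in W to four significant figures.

124100 W

In absolute terms T_C = 284.26 K and T_H = 295.37 K, so ΔT = 11.11 K.
COP_Carnot = T_H/ΔT = 295.37/11.11 = 26.58.
The heat pump delivers Q̇_H = COP × Ẇ = 128900 W; the resistance heater delivers Ẇ = 4850 W.
Extra = (COP − 1)·Ẇ = 124100 W.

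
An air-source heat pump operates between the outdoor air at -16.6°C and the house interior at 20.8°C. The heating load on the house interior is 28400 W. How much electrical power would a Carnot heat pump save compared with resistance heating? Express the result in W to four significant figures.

24790 W

In absolute terms T_C = 256.55 K and T_H = 293.95 K, so ΔT = 37.40 K.
COP_Carnot = T_H/ΔT = 293.95/37.40 = 7.860.
Resistance heating needs Ẇ_res = Q̇_H = 28400 W; the reversible heat pump needs only Ẇ_hp = Q̇_H/COP = 3613 W.
Saving = 28400 − 3613 = 24790 W.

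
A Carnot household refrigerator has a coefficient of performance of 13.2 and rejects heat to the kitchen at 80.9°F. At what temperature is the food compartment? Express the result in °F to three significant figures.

42.8 °F

For a Carnot refrigerator COP_R = T_C/(T_H − T_C), so T_C = COP·T_H/(1 + COP).
With T_H = 300.32 K, T_C = 13.2 × 300.32/14.20 = 279.17 K.
Converting, 279.17 K = 42.83°F.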